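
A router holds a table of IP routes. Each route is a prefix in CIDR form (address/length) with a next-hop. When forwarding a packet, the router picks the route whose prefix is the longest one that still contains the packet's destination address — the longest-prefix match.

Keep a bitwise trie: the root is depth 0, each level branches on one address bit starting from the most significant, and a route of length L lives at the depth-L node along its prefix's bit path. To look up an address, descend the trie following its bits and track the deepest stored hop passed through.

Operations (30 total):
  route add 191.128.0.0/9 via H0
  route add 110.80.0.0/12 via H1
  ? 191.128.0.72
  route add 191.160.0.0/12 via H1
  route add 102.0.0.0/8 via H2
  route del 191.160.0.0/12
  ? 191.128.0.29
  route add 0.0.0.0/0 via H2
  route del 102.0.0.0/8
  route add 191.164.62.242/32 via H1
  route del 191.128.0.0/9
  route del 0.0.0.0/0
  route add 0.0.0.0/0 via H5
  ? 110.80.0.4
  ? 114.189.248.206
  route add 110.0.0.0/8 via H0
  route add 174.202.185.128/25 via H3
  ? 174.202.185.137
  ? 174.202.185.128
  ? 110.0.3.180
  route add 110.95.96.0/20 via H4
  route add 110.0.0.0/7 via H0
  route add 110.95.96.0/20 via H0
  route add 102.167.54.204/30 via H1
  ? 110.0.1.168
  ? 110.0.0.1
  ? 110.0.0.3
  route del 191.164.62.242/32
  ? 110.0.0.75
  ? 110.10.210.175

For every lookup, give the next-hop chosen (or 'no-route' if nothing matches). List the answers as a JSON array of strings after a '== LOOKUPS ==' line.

Process each operation:
  add 191.128.0.0/9 -> H0 at depth 9
  add 110.80.0.0/12 -> H1 at depth 12
  ? 191.128.0.72  path d0:-→d1:-→d2:-→d3:-→d4:-→d5:-→d6:-→d7:-→d8:-→d9:H0  best=H0
  add 191.160.0.0/12 -> H1 at depth 12
  add 102.0.0.0/8 -> H2 at depth 8
  del 191.160.0.0/12 (clear depth 12)
  ? 191.128.0.29  path d0:-→d1:-→d2:-→d3:-→d4:-→d5:-→d6:-→d7:-→d8:-→d9:H0→d10:-  best=H0
  add 0.0.0.0/0 -> H2 at depth 0
  del 102.0.0.0/8 (clear depth 8)
  add 191.164.62.242/32 -> H1 at depth 32
  del 191.128.0.0/9 (clear depth 9)
  del 0.0.0.0/0 (clear depth 0)
  add 0.0.0.0/0 -> H5 at depth 0
  ? 110.80.0.4  path d0:H5→d1:-→d2:-→d3:-→d4:-→d5:-→d6:-→d7:-→d8:-→d9:-→d10:-→d11:-→d12:H1  best=H1
  ? 114.189.248.206  path d0:H5→d1:-→d2:-→d3:-  best=H5
  add 110.0.0.0/8 -> H0 at depth 8
  add 174.202.185.128/25 -> H3 at depth 25
  ? 174.202.185.137  path d0:H5→d1:-→d2:-→d3:-→d4:-→d5:-→d6:-→d7:-→d8:-→d9:-→d10:-→d11:-→d12:-→d13:-→d14:-→d15:-→d16:-→d17:-→d18:-→d19:-→d20:-→d21:-→d22:-→d23:-→d24:-→d25:H3  best=H3
  ? 174.202.185.128  path d0:H5→d1:-→d2:-→d3:-→d4:-→d5:-→d6:-→d7:-→d8:-→d9:-→d10:-→d11:-→d12:-→d13:-→d14:-→d15:-→d16:-→d17:-→d18:-→d19:-→d20:-→d21:-→d22:-→d23:-→d24:-→d25:H3  best=H3
  ? 110.0.3.180  path d0:H5→d1:-→d2:-→d3:-→d4:-→d5:-→d6:-→d7:-→d8:H0→d9:-  best=H0
  add 110.95.96.0/20 -> H4 at depth 20
  add 110.0.0.0/7 -> H0 at depth 7
  add 110.95.96.0/20 -> H0 at depth 20
  add 102.167.54.204/30 -> H1 at depth 30
  ? 110.0.1.168  path d0:H5→d1:-→d2:-→d3:-→d4:-→d5:-→d6:-→d7:H0→d8:H0→d9:-  best=H0
  ? 110.0.0.1  path d0:H5→d1:-→d2:-→d3:-→d4:-→d5:-→d6:-→d7:H0→d8:H0→d9:-  best=H0
  ? 110.0.0.3  path d0:H5→d1:-→d2:-→d3:-→d4:-→d5:-→d6:-→d7:H0→d8:H0→d9:-  best=H0
  del 191.164.62.242/32 (clear depth 32)
  ? 110.0.0.75  path d0:H5→d1:-→d2:-→d3:-→d4:-→d5:-→d6:-→d7:H0→d8:H0→d9:-  best=H0
  ? 110.10.210.175  path d0:H5→d1:-→d2:-→d3:-→d4:-→d5:-→d6:-→d7:H0→d8:H0→d9:-  best=H0

== LOOKUPS ==
["H0","H0","H1","H5","H3","H3","H0","H0","H0","H0","H0","H0"]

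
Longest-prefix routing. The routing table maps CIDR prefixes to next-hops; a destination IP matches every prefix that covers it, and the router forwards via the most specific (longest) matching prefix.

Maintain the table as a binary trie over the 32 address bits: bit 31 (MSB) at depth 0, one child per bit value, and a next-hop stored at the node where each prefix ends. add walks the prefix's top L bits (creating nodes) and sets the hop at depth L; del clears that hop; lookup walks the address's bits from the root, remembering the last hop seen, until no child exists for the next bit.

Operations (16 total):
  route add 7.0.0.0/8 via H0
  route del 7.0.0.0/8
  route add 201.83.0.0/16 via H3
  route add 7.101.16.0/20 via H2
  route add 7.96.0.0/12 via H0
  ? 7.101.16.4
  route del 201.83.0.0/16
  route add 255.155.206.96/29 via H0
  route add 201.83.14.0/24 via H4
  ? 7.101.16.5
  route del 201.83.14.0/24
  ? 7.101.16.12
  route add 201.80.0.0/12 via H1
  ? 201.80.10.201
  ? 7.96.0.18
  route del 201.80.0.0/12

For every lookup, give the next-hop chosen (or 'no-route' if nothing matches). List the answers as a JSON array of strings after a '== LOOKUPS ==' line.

Apply in order:
  add 7.0.0.0/8 -> H0 at depth 8
  - 7.0.0.0/8 clear@8
  add 201.83.0.0/16 -> H3 at depth 16
  add 7.101.16.0/20 -> H2 at depth 20
  add 7.96.0.0/12 -> H0 at depth 12
  lookup 7.101.16.4: bits 00000111011001010001 walk d0:-→d1:-→d2:-→d3:-→d4:-→d5:-→d6:-→d7:-→d8:-→d9:-→d10:-→d11:-→d12:H0→d13:-→d14:-→d15:-→d16:-→d17:-→d18:-→d19:-→d20:H2 -> H2
  - 201.83.0.0/16 clear@16
  add 255.155.206.96/29 -> H0 at depth 29
  add 201.83.14.0/24 -> H4 at depth 24
  lookup 7.101.16.5: bits 00000111011001010001 walk d0:-→d1:-→d2:-→d3:-→d4:-→d5:-→d6:-→d7:-→d8:-→d9:-→d10:-→d11:-→d12:H0→d13:-→d14:-→d15:-→d16:-→d17:-→d18:-→d19:-→d20:H2 -> H2
  - 201.83.14.0/24 clear@24
  lookup 7.101.16.12: bits 00000111011001010001 walk d0:-→d1:-→d2:-→d3:-→d4:-→d5:-→d6:-→d7:-→d8:-→d9:-→d10:-→d11:-→d12:H0→d13:-→d14:-→d15:-→d16:-→d17:-→d18:-→d19:-→d20:H2 -> H2
  add 201.80.0.0/12 -> H1 at depth 12
  lookup 201.80.10.201: bits 11001001010100 walk d0:-→d1:-→d2:-→d3:-→d4:-→d5:-→d6:-→d7:-→d8:-→d9:-→d10:-→d11:-→d12:H1→d13:-→d14:- -> H1
  lookup 7.96.0.18: bits 0000011101100 walk d0:-→d1:-→d2:-→d3:-→d4:-→d5:-→d6:-→d7:-→d8:-→d9:-→d10:-→d11:-→d12:H0→d13:- -> H0
  - 201.80.0.0/12 clear@12

== LOOKUPS ==
["H2","H2","H2","H1","H0"]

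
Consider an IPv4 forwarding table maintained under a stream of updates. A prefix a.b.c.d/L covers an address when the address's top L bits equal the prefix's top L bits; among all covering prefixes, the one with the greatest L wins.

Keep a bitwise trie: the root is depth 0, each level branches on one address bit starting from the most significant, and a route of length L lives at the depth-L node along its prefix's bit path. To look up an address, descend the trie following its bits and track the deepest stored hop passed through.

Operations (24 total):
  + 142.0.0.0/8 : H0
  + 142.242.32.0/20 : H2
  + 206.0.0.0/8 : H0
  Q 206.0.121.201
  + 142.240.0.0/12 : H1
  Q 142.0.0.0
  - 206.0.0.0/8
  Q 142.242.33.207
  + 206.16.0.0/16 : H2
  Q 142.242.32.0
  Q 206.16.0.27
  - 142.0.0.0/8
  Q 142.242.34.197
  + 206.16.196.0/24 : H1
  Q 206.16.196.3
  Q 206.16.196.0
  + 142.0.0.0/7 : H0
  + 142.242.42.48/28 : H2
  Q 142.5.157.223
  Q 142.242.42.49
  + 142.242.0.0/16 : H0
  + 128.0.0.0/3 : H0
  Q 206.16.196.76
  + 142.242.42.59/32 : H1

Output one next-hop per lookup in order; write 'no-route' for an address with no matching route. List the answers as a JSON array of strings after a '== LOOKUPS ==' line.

Apply in order:
  + 142.0.0.0/8 (H0) depth=8
  + 142.242.32.0/20 (H2) depth=20
  + 206.0.0.0/8 (H0) depth=8
  ? 206.0.121.201  path d0:-→d1:-→d2:-→d3:-→d4:-→d5:-→d6:-→d7:-→d8:H0  best=H0
  + 142.240.0.0/12 (H1) depth=12
  ? 142.0.0.0  path d0:-→d1:-→d2:-→d3:-→d4:-→d5:-→d6:-→d7:-→d8:H0  best=H0
  del 206.0.0.0/8 (clear depth 8)
  ? 142.242.33.207  path d0:-→d1:-→d2:-→d3:-→d4:-→d5:-→d6:-→d7:-→d8:H0→d9:-→d10:-→d11:-→d12:H1→d13:-→d14:-→d15:-→d16:-→d17:-→d18:-→d19:-→d20:H2  best=H2
  + 206.16.0.0/16 (H2) depth=16
  ? 142.242.32.0  path d0:-→d1:-→d2:-→d3:-→d4:-→d5:-→d6:-→d7:-→d8:H0→d9:-→d10:-→d11:-→d12:H1→d13:-→d14:-→d15:-→d16:-→d17:-→d18:-→d19:-→d20:H2  best=H2
  ? 206.16.0.27  path d0:-→d1:-→d2:-→d3:-→d4:-→d5:-→d6:-→d7:-→d8:-→d9:-→d10:-→d11:-→d12:-→d13:-→d14:-→d15:-→d16:H2  best=H2
  del 142.0.0.0/8 (clear depth 8)
  ? 142.242.34.197  path d0:-→d1:-→d2:-→d3:-→d4:-→d5:-→d6:-→d7:-→d8:-→d9:-→d10:-→d11:-→d12:H1→d13:-→d14:-→d15:-→d16:-→d17:-→d18:-→d19:-→d20:H2  best=H2
  + 206.16.196.0/24 (H1) depth=24
  ? 206.16.196.3  path d0:-→d1:-→d2:-→d3:-→d4:-→d5:-→d6:-→d7:-→d8:-→d9:-→d10:-→d11:-→d12:-→d13:-→d14:-→d15:-→d16:H2→d17:-→d18:-→d19:-→d20:-→d21:-→d22:-→d23:-→d24:H1  best=H1
  ? 206.16.196.0  path d0:-→d1:-→d2:-→d3:-→d4:-→d5:-→d6:-→d7:-→d8:-→d9:-→d10:-→d11:-→d12:-→d13:-→d14:-→d15:-→d16:H2→d17:-→d18:-→d19:-→d20:-→d21:-→d22:-→d23:-→d24:H1  best=H1
  + 142.0.0.0/7 (H0) depth=7
  + 142.242.42.48/28 (H2) depth=28
  ? 142.5.157.223  path d0:-→d1:-→d2:-→d3:-→d4:-→d5:-→d6:-→d7:H0→d8:-  best=H0
  ? 142.242.42.49  path d0:-→d1:-→d2:-→d3:-→d4:-→d5:-→d6:-→d7:H0→d8:-→d9:-→d10:-→d11:-→d12:H1→d13:-→d14:-→d15:-→d16:-→d17:-→d18:-→d19:-→d20:H2→d21:-→d22:-→d23:-→d24:-→d25:-→d26:-→d27:-→d28:H2  best=H2
  + 142.242.0.0/16 (H0) depth=16
  + 128.0.0.0/3 (H0) depth=3
  ? 206.16.196.76  path d0:-→d1:-→d2:-→d3:-→d4:-→d5:-→d6:-→d7:-→d8:-→d9:-→d10:-→d11:-→d12:-→d13:-→d14:-→d15:-→d16:H2→d17:-→d18:-→d19:-→d20:-→d21:-→d22:-→d23:-→d24:H1  best=H1
  + 142.242.42.59/32 (H1) depth=32

== LOOKUPS ==
["H0","H0","H2","H2","H2","H2","H1","H1","H0","H2","H1"]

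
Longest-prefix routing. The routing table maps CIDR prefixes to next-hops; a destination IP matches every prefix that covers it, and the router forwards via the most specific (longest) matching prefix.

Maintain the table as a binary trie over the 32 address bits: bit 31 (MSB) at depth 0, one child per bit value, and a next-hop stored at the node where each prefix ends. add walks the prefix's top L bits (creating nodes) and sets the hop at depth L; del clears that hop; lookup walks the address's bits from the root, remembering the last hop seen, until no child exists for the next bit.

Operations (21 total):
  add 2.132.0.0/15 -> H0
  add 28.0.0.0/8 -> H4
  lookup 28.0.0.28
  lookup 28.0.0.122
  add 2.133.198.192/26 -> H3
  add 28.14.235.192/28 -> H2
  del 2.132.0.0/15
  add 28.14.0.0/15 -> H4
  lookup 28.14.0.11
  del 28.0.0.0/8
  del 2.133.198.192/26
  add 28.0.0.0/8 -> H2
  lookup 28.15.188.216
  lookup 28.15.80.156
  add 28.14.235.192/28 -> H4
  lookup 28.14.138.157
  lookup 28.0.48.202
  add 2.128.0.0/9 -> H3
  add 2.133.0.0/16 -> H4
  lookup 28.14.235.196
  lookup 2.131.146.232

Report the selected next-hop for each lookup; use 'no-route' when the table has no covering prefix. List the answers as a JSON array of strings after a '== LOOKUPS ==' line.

Trace:
  + 2.132.0.0/15 (H0) depth=15
  + 28.0.0.0/8 (H4) depth=8
  lookup 28.0.0.28: bits 00011100 walk d0:-→d1:-→d2:-→d3:-→d4:-→d5:-→d6:-→d7:-→d8:H4 -> H4
  lookup 28.0.0.122: bits 00011100 walk d0:-→d1:-→d2:-→d3:-→d4:-→d5:-→d6:-→d7:-→d8:H4 -> H4
  + 2.133.198.192/26 (H3) depth=26
  + 28.14.235.192/28 (H2) depth=28
  del 2.132.0.0/15 (clear depth 15)
  + 28.14.0.0/15 (H4) depth=15
  lookup 28.14.0.11: bits 0001110000001110 walk d0:-→d1:-→d2:-→d3:-→d4:-→d5:-→d6:-→d7:-→d8:H4→d9:-→d10:-→d11:-→d12:-→d13:-→d14:-→d15:H4→d16:- -> H4
  del 28.0.0.0/8 (clear depth 8)
  del 2.133.198.192/26 (clear depth 26)
  + 28.0.0.0/8 (H2) depth=8
  lookup 28.15.188.216: bits 000111000000111 walk d0:-→d1:-→d2:-→d3:-→d4:-→d5:-→d6:-→d7:-→d8:H2→d9:-→d10:-→d11:-→d12:-→d13:-→d14:-→d15:H4 -> H4
  lookup 28.15.80.156: bits 000111000000111 walk d0:-→d1:-→d2:-→d3:-→d4:-→d5:-→d6:-→d7:-→d8:H2→d9:-→d10:-→d11:-→d12:-→d13:-→d14:-→d15:H4 -> H4
  + 28.14.235.192/28 (H4) depth=28
  lookup 28.14.138.157: bits 00011100000011101 walk d0:-→d1:-→d2:-→d3:-→d4:-→d5:-→d6:-→d7:-→d8:H2→d9:-→d10:-→d11:-→d12:-→d13:-→d14:-→d15:H4→d16:-→d17:- -> H4
  lookup 28.0.48.202: bits 000111000000 walk d0:-→d1:-→d2:-→d3:-→d4:-→d5:-→d6:-→d7:-→d8:H2→d9:-→d10:-→d11:-→d12:- -> H2
  + 2.128.0.0/9 (H3) depth=9
  + 2.133.0.0/16 (H4) depth=16
  lookup 28.14.235.196: bits 0001110000001110111010111100 walk d0:-→d1:-→d2:-→d3:-→d4:-→d5:-→d6:-→d7:-→d8:H2→d9:-→d10:-→d11:-→d12:-→d13:-→d14:-→d15:H4→d16:-→d17:-→d18:-→d19:-→d20:-→d21:-→d22:-→d23:-→d24:-→d25:-→d26:-→d27:-→d28:H4 -> H4
  lookup 2.131.146.232: bits 0000001010000 walk d0:-→d1:-→d2:-→d3:-→d4:-→d5:-→d6:-→d7:-→d8:-→d9:H3→d10:-→d11:-→d12:-→d13:- -> H3

== LOOKUPS ==
["H4","H4","H4","H4","H4","H4","H2","H4","H3"]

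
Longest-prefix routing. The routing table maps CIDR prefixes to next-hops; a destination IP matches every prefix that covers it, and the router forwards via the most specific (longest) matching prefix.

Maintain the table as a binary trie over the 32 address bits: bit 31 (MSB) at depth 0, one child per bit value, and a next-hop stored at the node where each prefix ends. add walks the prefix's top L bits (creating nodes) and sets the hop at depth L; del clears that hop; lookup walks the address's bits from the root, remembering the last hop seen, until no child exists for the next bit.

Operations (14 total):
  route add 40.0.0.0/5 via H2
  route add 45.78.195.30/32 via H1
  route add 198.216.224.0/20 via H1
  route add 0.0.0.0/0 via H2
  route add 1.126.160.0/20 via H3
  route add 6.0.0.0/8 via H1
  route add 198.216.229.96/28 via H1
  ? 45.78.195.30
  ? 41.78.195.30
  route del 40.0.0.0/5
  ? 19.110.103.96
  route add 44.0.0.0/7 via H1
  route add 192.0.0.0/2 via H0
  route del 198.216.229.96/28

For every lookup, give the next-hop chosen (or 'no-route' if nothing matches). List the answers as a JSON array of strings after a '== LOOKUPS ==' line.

Process each operation:
  + 40.0.0.0/5 (H2) depth=5
  + 45.78.195.30/32 (H1) depth=32
  + 198.216.224.0/20 (H1) depth=20
  + 0.0.0.0/0 (H2) depth=0
  + 1.126.160.0/20 (H3) depth=20
  + 6.0.0.0/8 (H1) depth=8
  + 198.216.229.96/28 (H1) depth=28
  lookup 45.78.195.30: bits 00101101010011101100001100011110 walk d0:H2→d1:-→d2:-→d3:-→d4:-→d5:H2→d6:-→d7:-→d8:-→d9:-→d10:-→d11:-→d12:-→d13:-→d14:-→d15:-→d16:-→d17:-→d18:-→d19:-→d20:-→d21:-→d22:-→d23:-→d24:-→d25:-→d26:-→d27:-→d28:-→d29:-→d30:-→d31:-→d32:H1 -> H1
  lookup 41.78.195.30: bits 00101 walk d0:H2→d1:-→d2:-→d3:-→d4:-→d5:H2 -> H2
  - 40.0.0.0/5 clear@5
  lookup 19.110.103.96: bits 000 walk d0:H2→d1:-→d2:-→d3:- -> H2
  + 44.0.0.0/7 (H1) depth=7
  + 192.0.0.0/2 (H0) depth=2
  - 198.216.229.96/28 clear@28

== LOOKUPS ==
["H1","H2","H2"]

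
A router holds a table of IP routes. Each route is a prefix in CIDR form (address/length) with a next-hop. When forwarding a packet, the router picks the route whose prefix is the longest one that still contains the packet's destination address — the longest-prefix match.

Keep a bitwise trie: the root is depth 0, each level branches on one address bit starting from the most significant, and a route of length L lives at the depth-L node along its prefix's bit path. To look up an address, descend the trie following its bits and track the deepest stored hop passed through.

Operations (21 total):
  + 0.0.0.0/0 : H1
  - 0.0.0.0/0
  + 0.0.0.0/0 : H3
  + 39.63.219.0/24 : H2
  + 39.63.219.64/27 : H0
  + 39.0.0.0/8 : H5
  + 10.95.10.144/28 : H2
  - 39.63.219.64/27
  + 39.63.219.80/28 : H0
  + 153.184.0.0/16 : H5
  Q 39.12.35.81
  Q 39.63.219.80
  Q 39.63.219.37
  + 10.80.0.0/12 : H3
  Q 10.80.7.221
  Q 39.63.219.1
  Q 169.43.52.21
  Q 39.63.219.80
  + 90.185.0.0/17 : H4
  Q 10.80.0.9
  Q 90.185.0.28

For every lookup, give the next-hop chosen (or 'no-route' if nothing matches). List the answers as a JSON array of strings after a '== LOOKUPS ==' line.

Process each operation:
  + 0.0.0.0/0 (H1) depth=0
  del 0.0.0.0/0 (clear depth 0)
  + 0.0.0.0/0 (H3) depth=0
  + 39.63.219.0/24 (H2) depth=24
  + 39.63.219.64/27 (H0) depth=27
  + 39.0.0.0/8 (H5) depth=8
  + 10.95.10.144/28 (H2) depth=28
  del 39.63.219.64/27 (clear depth 27)
  + 39.63.219.80/28 (H0) depth=28
  + 153.184.0.0/16 (H5) depth=16
  ? 39.12.35.81  path d0:H3→d1:-→d2:-→d3:-→d4:-→d5:-→d6:-→d7:-→d8:H5→d9:-→d10:-  best=H5
  ? 39.63.219.80  path d0:H3→d1:-→d2:-→d3:-→d4:-→d5:-→d6:-→d7:-→d8:H5→d9:-→d10:-→d11:-→d12:-→d13:-→d14:-→d15:-→d16:-→d17:-→d18:-→d19:-→d20:-→d21:-→d22:-→d23:-→d24:H2→d25:-→d26:-→d27:-→d28:H0  best=H0
  ? 39.63.219.37  path d0:H3→d1:-→d2:-→d3:-→d4:-→d5:-→d6:-→d7:-→d8:H5→d9:-→d10:-→d11:-→d12:-→d13:-→d14:-→d15:-→d16:-→d17:-→d18:-→d19:-→d20:-→d21:-→d22:-→d23:-→d24:H2→d25:-  best=H2
  + 10.80.0.0/12 (H3) depth=12
  ? 10.80.7.221  path d0:H3→d1:-→d2:-→d3:-→d4:-→d5:-→d6:-→d7:-→d8:-→d9:-→d10:-→d11:-→d12:H3  best=H3
  ? 39.63.219.1  path d0:H3→d1:-→d2:-→d3:-→d4:-→d5:-→d6:-→d7:-→d8:H5→d9:-→d10:-→d11:-→d12:-→d13:-→d14:-→d15:-→d16:-→d17:-→d18:-→d19:-→d20:-→d21:-→d22:-→d23:-→d24:H2→d25:-  best=H2
  ? 169.43.52.21  path d0:H3→d1:-→d2:-  best=H3
  ? 39.63.219.80  path d0:H3→d1:-→d2:-→d3:-→d4:-→d5:-→d6:-→d7:-→d8:H5→d9:-→d10:-→d11:-→d12:-→d13:-→d14:-→d15:-→d16:-→d17:-→d18:-→d19:-→d20:-→d21:-→d22:-→d23:-→d24:H2→d25:-→d26:-→d27:-→d28:H0  best=H0
  + 90.185.0.0/17 (H4) depth=17
  ? 10.80.0.9  path d0:H3→d1:-→d2:-→d3:-→d4:-→d5:-→d6:-→d7:-→d8:-→d9:-→d10:-→d11:-→d12:H3  best=H3
  ? 90.185.0.28  path d0:H3→d1:-→d2:-→d3:-→d4:-→d5:-→d6:-→d7:-→d8:-→d9:-→d10:-→d11:-→d12:-→d13:-→d14:-→d15:-→d16:-→d17:H4  best=H4

== LOOKUPS ==
["H5","H0","H2","H3","H2","H3","H0","H3","H4"]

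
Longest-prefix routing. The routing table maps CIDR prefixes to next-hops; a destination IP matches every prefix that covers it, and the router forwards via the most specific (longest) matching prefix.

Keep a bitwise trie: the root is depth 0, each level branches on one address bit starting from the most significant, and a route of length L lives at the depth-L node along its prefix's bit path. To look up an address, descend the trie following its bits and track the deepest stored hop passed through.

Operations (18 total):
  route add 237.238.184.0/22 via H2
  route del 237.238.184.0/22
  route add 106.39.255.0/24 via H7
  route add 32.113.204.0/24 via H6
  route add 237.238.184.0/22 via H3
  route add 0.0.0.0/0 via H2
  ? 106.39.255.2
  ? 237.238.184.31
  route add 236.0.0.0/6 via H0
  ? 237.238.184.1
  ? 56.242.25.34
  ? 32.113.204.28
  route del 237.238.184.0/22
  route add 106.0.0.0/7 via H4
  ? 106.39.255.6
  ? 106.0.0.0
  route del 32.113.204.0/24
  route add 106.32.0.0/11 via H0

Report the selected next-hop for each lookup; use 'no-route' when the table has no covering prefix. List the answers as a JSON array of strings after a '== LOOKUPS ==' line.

Process each operation:
  add 237.238.184.0/22 -> H2 at depth 22
  - 237.238.184.0/22 clear@22
  add 106.39.255.0/24 -> H7 at depth 24
  add 32.113.204.0/24 -> H6 at depth 24
  add 237.238.184.0/22 -> H3 at depth 22
  add 0.0.0.0/0 -> H2 at depth 0
  lookup 106.39.255.2: bits 011010100010011111111111 walk d0:H2→d1:-→d2:-→d3:-→d4:-→d5:-→d6:-→d7:-→d8:-→d9:-→d10:-→d11:-→d12:-→d13:-→d14:-→d15:-→d16:-→d17:-→d18:-→d19:-→d20:-→d21:-→d22:-→d23:-→d24:H7 -> H7
  lookup 237.238.184.31: bits 1110110111101110101110 walk d0:H2→d1:-→d2:-→d3:-→d4:-→d5:-→d6:-→d7:-→d8:-→d9:-→d10:-→d11:-→d12:-→d13:-→d14:-→d15:-→d16:-→d17:-→d18:-→d19:-→d20:-→d21:-→d22:H3 -> H3
  add 236.0.0.0/6 -> H0 at depth 6
  lookup 237.238.184.1: bits 1110110111101110101110 walk d0:H2→d1:-→d2:-→d3:-→d4:-→d5:-→d6:H0→d7:-→d8:-→d9:-→d10:-→d11:-→d12:-→d13:-→d14:-→d15:-→d16:-→d17:-→d18:-→d19:-→d20:-→d21:-→d22:H3 -> H3
  lookup 56.242.25.34: bits 001 walk d0:H2→d1:-→d2:-→d3:- -> H2
  lookup 32.113.204.28: bits 001000000111000111001100 walk d0:H2→d1:-→d2:-→d3:-→d4:-→d5:-→d6:-→d7:-→d8:-→d9:-→d10:-→d11:-→d12:-→d13:-→d14:-→d15:-→d16:-→d17:-→d18:-→d19:-→d20:-→d21:-→d22:-→d23:-→d24:H6 -> H6
  - 237.238.184.0/22 clear@22
  add 106.0.0.0/7 -> H4 at depth 7
  lookup 106.39.255.6: bits 011010100010011111111111 walk d0:H2→d1:-→d2:-→d3:-→d4:-→d5:-→d6:-→d7:H4→d8:-→d9:-→d10:-→d11:-→d12:-→d13:-→d14:-→d15:-→d16:-→d17:-→d18:-→d19:-→d20:-→d21:-→d22:-→d23:-→d24:H7 -> H7
  lookup 106.0.0.0: bits 0110101000 walk d0:H2→d1:-→d2:-→d3:-→d4:-→d5:-→d6:-→d7:H4→d8:-→d9:-→d10:- -> H4
  - 32.113.204.0/24 clear@24
  add 106.32.0.0/11 -> H0 at depth 11

== LOOKUPS ==
["H7","H3","H3","H2","H6","H7","H4"]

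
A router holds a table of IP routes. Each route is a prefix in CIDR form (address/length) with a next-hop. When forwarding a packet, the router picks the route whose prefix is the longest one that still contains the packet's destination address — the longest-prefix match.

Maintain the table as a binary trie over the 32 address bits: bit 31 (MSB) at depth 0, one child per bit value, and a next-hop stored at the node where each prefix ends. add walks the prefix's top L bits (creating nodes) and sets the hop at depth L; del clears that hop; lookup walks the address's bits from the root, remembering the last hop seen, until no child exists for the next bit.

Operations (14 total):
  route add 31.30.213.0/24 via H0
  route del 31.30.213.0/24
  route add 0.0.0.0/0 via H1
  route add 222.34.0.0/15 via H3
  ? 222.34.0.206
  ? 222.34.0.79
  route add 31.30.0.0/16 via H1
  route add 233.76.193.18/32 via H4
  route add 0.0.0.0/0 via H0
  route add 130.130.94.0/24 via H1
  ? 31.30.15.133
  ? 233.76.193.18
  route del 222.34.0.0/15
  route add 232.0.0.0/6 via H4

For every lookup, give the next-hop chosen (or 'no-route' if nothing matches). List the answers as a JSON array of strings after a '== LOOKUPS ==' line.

Trace:
  + 31.30.213.0/24 (H0) depth=24
  del 31.30.213.0/24 (clear depth 24)
  + 0.0.0.0/0 (H1) depth=0
  + 222.34.0.0/15 (H3) depth=15
  lookup 222.34.0.206: bits 110111100010001 walk d0:H1→d1:-→d2:-→d3:-→d4:-→d5:-→d6:-→d7:-→d8:-→d9:-→d10:-→d11:-→d12:-→d13:-→d14:-→d15:H3 -> H3
  lookup 222.34.0.79: bits 110111100010001 walk d0:H1→d1:-→d2:-→d3:-→d4:-→d5:-→d6:-→d7:-→d8:-→d9:-→d10:-→d11:-→d12:-→d13:-→d14:-→d15:H3 -> H3
  + 31.30.0.0/16 (H1) depth=16
  + 233.76.193.18/32 (H4) depth=32
  + 0.0.0.0/0 (H0) depth=0
  + 130.130.94.0/24 (H1) depth=24
  lookup 31.30.15.133: bits 0001111100011110 walk d0:H0→d1:-→d2:-→d3:-→d4:-→d5:-→d6:-→d7:-→d8:-→d9:-→d10:-→d11:-→d12:-→d13:-→d14:-→d15:-→d16:H1 -> H1
  lookup 233.76.193.18: bits 11101001010011001100000100010010 walk d0:H0→d1:-→d2:-→d3:-→d4:-→d5:-→d6:-→d7:-→d8:-→d9:-→d10:-→d11:-→d12:-→d13:-→d14:-→d15:-→d16:-→d17:-→d18:-→d19:-→d20:-→d21:-→d22:-→d23:-→d24:-→d25:-→d26:-→d27:-→d28:-→d29:-→d30:-→d31:-→d32:H4 -> H4
  del 222.34.0.0/15 (clear depth 15)
  + 232.0.0.0/6 (H4) depth=6

== LOOKUPS ==
["H3","H3","H1","H4"]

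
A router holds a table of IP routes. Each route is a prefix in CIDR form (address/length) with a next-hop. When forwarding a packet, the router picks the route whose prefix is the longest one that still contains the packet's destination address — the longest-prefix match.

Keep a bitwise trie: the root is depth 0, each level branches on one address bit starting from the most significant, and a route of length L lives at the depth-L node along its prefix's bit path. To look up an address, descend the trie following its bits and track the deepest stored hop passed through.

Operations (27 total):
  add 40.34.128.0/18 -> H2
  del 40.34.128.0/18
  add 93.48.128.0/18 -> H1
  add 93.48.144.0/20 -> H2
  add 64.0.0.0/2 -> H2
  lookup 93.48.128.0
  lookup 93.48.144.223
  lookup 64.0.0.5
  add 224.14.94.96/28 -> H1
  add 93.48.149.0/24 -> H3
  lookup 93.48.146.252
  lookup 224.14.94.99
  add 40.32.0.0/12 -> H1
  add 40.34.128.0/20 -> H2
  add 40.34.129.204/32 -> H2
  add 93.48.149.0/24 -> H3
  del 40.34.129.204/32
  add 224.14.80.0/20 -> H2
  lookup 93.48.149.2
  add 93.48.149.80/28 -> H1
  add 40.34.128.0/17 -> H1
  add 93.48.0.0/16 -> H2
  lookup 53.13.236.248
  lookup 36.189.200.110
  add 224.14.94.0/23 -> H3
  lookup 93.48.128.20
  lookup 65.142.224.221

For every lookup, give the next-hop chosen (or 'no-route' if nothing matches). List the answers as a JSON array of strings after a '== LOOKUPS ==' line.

Process each operation:
  add 40.34.128.0/18 -> H2 at depth 18
  del 40.34.128.0/18 (clear depth 18)
  add 93.48.128.0/18 -> H1 at depth 18
  add 93.48.144.0/20 -> H2 at depth 20
  add 64.0.0.0/2 -> H2 at depth 2
  lookup 93.48.128.0: bits 0101110100110000100 walk d0:-→d1:-→d2:H2→d3:-→d4:-→d5:-→d6:-→d7:-→d8:-→d9:-→d10:-→d11:-→d12:-→d13:-→d14:-→d15:-→d16:-→d17:-→d18:H1→d19:- -> H1
  lookup 93.48.144.223: bits 01011101001100001001 walk d0:-→d1:-→d2:H2→d3:-→d4:-→d5:-→d6:-→d7:-→d8:-→d9:-→d10:-→d11:-→d12:-→d13:-→d14:-→d15:-→d16:-→d17:-→d18:H1→d19:-→d20:H2 -> H2
  lookup 64.0.0.5: bits 010 walk d0:-→d1:-→d2:H2→d3:- -> H2
  add 224.14.94.96/28 -> H1 at depth 28
  add 93.48.149.0/24 -> H3 at depth 24
  lookup 93.48.146.252: bits 010111010011000010010 walk d0:-→d1:-→d2:H2→d3:-→d4:-→d5:-→d6:-→d7:-→d8:-→d9:-→d10:-→d11:-→d12:-→d13:-→d14:-→d15:-→d16:-→d17:-→d18:H1→d19:-→d20:H2→d21:- -> H2
  lookup 224.14.94.99: bits 1110000000001110010111100110 walk d0:-→d1:-→d2:-→d3:-→d4:-→d5:-→d6:-→d7:-→d8:-→d9:-→d10:-→d11:-→d12:-→d13:-→d14:-→d15:-→d16:-→d17:-→d18:-→d19:-→d20:-→d21:-→d22:-→d23:-→d24:-→d25:-→d26:-→d27:-→d28:H1 -> H1
  add 40.32.0.0/12 -> H1 at depth 12
  add 40.34.128.0/20 -> H2 at depth 20
  add 40.34.129.204/32 -> H2 at depth 32
  add 93.48.149.0/24 -> H3 at depth 24
  del 40.34.129.204/32 (clear depth 32)
  add 224.14.80.0/20 -> H2 at depth 20
  lookup 93.48.149.2: bits 010111010011000010010101 walk d0:-→d1:-→d2:H2→d3:-→d4:-→d5:-→d6:-→d7:-→d8:-→d9:-→d10:-→d11:-→d12:-→d13:-→d14:-→d15:-→d16:-→d17:-→d18:H1→d19:-→d20:H2→d21:-→d22:-→d23:-→d24:H3 -> H3
  add 93.48.149.80/28 -> H1 at depth 28
  add 40.34.128.0/17 -> H1 at depth 17
  add 93.48.0.0/16 -> H2 at depth 16
  lookup 53.13.236.248: bits 001 walk d0:-→d1:-→d2:-→d3:- -> no-route
  lookup 36.189.200.110: bits 0010 walk d0:-→d1:-→d2:-→d3:-→d4:- -> no-route
  add 224.14.94.0/23 -> H3 at depth 23
  lookup 93.48.128.20: bits 0101110100110000100 walk d0:-→d1:-→d2:H2→d3:-→d4:-→d5:-→d6:-→d7:-→d8:-→d9:-→d10:-→d11:-→d12:-→d13:-→d14:-→d15:-→d16:H2→d17:-→d18:H1→d19:- -> H1
  lookup 65.142.224.221: bits 010 walk d0:-→d1:-→d2:H2→d3:- -> H2

== LOOKUPS ==
["H1","H2","H2","H2","H1","H3","no-route","no-route","H1","H2"]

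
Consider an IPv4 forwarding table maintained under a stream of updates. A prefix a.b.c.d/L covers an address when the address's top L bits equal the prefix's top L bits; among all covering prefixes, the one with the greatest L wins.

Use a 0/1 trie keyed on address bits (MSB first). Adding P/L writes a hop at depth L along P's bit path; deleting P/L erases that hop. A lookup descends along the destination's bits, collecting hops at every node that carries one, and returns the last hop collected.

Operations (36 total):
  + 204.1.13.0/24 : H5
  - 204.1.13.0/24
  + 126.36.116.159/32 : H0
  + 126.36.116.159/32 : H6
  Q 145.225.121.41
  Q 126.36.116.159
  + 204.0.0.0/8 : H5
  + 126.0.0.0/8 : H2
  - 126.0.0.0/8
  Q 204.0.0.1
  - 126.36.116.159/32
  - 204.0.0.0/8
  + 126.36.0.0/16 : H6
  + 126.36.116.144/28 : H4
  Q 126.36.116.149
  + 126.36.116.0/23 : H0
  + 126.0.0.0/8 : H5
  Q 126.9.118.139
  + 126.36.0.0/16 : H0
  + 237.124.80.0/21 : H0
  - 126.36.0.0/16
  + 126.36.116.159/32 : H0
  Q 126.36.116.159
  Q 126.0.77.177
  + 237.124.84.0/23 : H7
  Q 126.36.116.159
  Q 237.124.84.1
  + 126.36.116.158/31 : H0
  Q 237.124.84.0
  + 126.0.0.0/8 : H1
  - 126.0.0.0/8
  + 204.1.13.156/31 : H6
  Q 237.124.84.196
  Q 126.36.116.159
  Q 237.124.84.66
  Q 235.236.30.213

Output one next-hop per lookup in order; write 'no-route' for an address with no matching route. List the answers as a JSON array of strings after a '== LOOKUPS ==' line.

Process each operation:
  + 204.1.13.0/24 (H5) depth=24
  - 204.1.13.0/24 clear@24
  + 126.36.116.159/32 (H0) depth=32
  + 126.36.116.159/32 (H6) depth=32
  Q 145.225.121.41: descend 1 ; hops seen [∅] ; pick no-route
  Q 126.36.116.159: descend 01111110001001000111010010011111 ; hops seen [H6] ; pick H6
  + 204.0.0.0/8 (H5) depth=8
  + 126.0.0.0/8 (H2) depth=8
  - 126.0.0.0/8 clear@8
  Q 204.0.0.1: descend 110011000000000 ; hops seen [H5] ; pick H5
  - 126.36.116.159/32 clear@32
  - 204.0.0.0/8 clear@8
  + 126.36.0.0/16 (H6) depth=16
  + 126.36.116.144/28 (H4) depth=28
  Q 126.36.116.149: descend 0111111000100100011101001001 ; hops seen [H6,H4] ; pick H4
  + 126.36.116.0/23 (H0) depth=23
  + 126.0.0.0/8 (H5) depth=8
  Q 126.9.118.139: descend 0111111000 ; hops seen [H5] ; pick H5
  + 126.36.0.0/16 (H0) depth=16
  + 237.124.80.0/21 (H0) depth=21
  - 126.36.0.0/16 clear@16
  + 126.36.116.159/32 (H0) depth=32
  Q 126.36.116.159: descend 01111110001001000111010010011111 ; hops seen [H5,H0,H4,H0] ; pick H0
  Q 126.0.77.177: descend 0111111000 ; hops seen [H5] ; pick H5
  + 237.124.84.0/23 (H7) depth=23
  Q 126.36.116.159: descend 01111110001001000111010010011111 ; hops seen [H5,H0,H4,H0] ; pick H0
  Q 237.124.84.1: descend 11101101011111000101010 ; hops seen [H0,H7] ; pick H7
  + 126.36.116.158/31 (H0) depth=31
  Q 237.124.84.0: descend 11101101011111000101010 ; hops seen [H0,H7] ; pick H7
  + 126.0.0.0/8 (H1) depth=8
  - 126.0.0.0/8 clear@8
  + 204.1.13.156/31 (H6) depth=31
  Q 237.124.84.196: descend 11101101011111000101010 ; hops seen [H0,H7] ; pick H7
  Q 126.36.116.159: descend 01111110001001000111010010011111 ; hops seen [H0,H4,H0,H0] ; pick H0
  Q 237.124.84.66: descend 11101101011111000101010 ; hops seen [H0,H7] ; pick H7
  Q 235.236.30.213: descend 11101 ; hops seen [∅] ; pick no-route

== LOOKUPS ==
["no-route","H6","H5","H4","H5","H0","H5","H0","H7","H7","H7","H0","H7","no-route"]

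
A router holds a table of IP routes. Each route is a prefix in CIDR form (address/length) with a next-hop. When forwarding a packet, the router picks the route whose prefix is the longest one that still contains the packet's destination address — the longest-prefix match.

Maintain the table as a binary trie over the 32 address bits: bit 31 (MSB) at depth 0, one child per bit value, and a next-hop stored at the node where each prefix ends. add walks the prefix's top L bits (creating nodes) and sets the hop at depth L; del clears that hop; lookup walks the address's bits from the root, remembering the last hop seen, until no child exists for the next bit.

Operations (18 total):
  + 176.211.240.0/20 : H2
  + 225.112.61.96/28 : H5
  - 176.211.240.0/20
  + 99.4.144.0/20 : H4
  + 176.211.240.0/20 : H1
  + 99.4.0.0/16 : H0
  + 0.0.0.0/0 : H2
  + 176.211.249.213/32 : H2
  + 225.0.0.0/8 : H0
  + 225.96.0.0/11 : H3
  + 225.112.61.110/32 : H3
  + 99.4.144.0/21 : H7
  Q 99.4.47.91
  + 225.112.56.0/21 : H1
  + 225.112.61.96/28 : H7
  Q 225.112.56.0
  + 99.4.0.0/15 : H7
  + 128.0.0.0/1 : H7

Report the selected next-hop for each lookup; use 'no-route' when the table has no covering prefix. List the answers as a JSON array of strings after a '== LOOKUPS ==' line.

Trace:
  + 176.211.240.0/20 (H2) depth=20
  + 225.112.61.96/28 (H5) depth=28
  - 176.211.240.0/20 clear@20
  + 99.4.144.0/20 (H4) depth=20
  + 176.211.240.0/20 (H1) depth=20
  + 99.4.0.0/16 (H0) depth=16
  + 0.0.0.0/0 (H2) depth=0
  + 176.211.249.213/32 (H2) depth=32
  + 225.0.0.0/8 (H0) depth=8
  + 225.96.0.0/11 (H3) depth=11
  + 225.112.61.110/32 (H3) depth=32
  + 99.4.144.0/21 (H7) depth=21
  Q 99.4.47.91: descend 0110001100000100 ; hops seen [H2,H0] ; pick H0
  + 225.112.56.0/21 (H1) depth=21
  + 225.112.61.96/28 (H7) depth=28
  Q 225.112.56.0: descend 111000010111000000111 ; hops seen [H2,H0,H3,H1] ; pick H1
  + 99.4.0.0/15 (H7) depth=15
  + 128.0.0.0/1 (H7) depth=1

== LOOKUPS ==
["H0","H1"]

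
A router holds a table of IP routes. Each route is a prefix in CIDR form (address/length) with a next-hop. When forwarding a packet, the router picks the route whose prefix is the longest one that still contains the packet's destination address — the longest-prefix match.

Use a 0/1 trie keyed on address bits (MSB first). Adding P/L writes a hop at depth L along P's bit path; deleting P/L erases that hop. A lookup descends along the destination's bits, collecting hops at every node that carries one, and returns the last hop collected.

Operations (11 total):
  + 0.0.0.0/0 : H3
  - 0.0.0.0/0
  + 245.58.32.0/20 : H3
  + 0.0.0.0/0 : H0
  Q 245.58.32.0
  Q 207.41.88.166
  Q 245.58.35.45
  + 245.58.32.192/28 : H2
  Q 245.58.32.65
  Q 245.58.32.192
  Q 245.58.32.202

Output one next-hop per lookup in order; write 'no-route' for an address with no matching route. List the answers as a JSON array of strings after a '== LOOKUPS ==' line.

Process each operation:
  + 0.0.0.0/0 (H3) depth=0
  - 0.0.0.0/0 clear@0
  + 245.58.32.0/20 (H3) depth=20
  + 0.0.0.0/0 (H0) depth=0
  lookup 245.58.32.0: bits 11110101001110100010 walk d0:H0→d1:-→d2:-→d3:-→d4:-→d5:-→d6:-→d7:-→d8:-→d9:-→d10:-→d11:-→d12:-→d13:-→d14:-→d15:-→d16:-→d17:-→d18:-→d19:-→d20:H3 -> H3
  lookup 207.41.88.166: bits 11 walk d0:H0→d1:-→d2:- -> H0
  lookup 245.58.35.45: bits 11110101001110100010 walk d0:H0→d1:-→d2:-→d3:-→d4:-→d5:-→d6:-→d7:-→d8:-→d9:-→d10:-→d11:-→d12:-→d13:-→d14:-→d15:-→d16:-→d17:-→d18:-→d19:-→d20:H3 -> H3
  + 245.58.32.192/28 (H2) depth=28
  lookup 245.58.32.65: bits 111101010011101000100000 walk d0:H0→d1:-→d2:-→d3:-→d4:-→d5:-→d6:-→d7:-→d8:-→d9:-→d10:-→d11:-→d12:-→d13:-→d14:-→d15:-→d16:-→d17:-→d18:-→d19:-→d20:H3→d21:-→d22:-→d23:-→d24:- -> H3
  lookup 245.58.32.192: bits 1111010100111010001000001100 walk d0:H0→d1:-→d2:-→d3:-→d4:-→d5:-→d6:-→d7:-→d8:-→d9:-→d10:-→d11:-→d12:-→d13:-→d14:-→d15:-→d16:-→d17:-→d18:-→d19:-→d20:H3→d21:-→d22:-→d23:-→d24:-→d25:-→d26:-→d27:-→d28:H2 -> H2
  lookup 245.58.32.202: bits 1111010100111010001000001100 walk d0:H0→d1:-→d2:-→d3:-→d4:-→d5:-→d6:-→d7:-→d8:-→d9:-→d10:-→d11:-→d12:-→d13:-→d14:-→d15:-→d16:-→d17:-→d18:-→d19:-→d20:H3→d21:-→d22:-→d23:-→d24:-→d25:-→d26:-→d27:-→d28:H2 -> H2

== LOOKUPS ==
["H3","H0","H3","H3","H2","H2"]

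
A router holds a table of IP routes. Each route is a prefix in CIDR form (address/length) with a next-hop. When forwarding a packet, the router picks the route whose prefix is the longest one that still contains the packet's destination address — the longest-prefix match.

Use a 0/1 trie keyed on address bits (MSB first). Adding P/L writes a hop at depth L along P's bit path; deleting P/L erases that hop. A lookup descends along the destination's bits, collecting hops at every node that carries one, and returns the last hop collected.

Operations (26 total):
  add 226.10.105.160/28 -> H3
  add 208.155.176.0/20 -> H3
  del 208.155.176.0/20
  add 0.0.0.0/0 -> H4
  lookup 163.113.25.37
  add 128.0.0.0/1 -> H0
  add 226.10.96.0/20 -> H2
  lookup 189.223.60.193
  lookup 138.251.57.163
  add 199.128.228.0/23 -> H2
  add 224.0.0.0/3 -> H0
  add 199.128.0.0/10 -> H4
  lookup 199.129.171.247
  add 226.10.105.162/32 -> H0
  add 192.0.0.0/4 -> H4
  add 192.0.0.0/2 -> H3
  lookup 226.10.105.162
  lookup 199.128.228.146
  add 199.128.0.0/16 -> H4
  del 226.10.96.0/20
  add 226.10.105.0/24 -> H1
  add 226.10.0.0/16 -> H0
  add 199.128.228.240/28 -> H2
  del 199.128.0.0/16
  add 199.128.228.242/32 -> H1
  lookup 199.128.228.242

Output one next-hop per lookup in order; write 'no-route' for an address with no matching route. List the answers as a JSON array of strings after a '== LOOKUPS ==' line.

Apply in order:
  + 226.10.105.160/28 (H3) depth=28
  + 208.155.176.0/20 (H3) depth=20
  - 208.155.176.0/20 clear@20
  + 0.0.0.0/0 (H4) depth=0
  lookup 163.113.25.37: bits 1 walk d0:H4→d1:- -> H4
  + 128.0.0.0/1 (H0) depth=1
  + 226.10.96.0/20 (H2) depth=20
  lookup 189.223.60.193: bits 1 walk d0:H4→d1:H0 -> H0
  lookup 138.251.57.163: bits 1 walk d0:H4→d1:H0 -> H0
  + 199.128.228.0/23 (H2) depth=23
  + 224.0.0.0/3 (H0) depth=3
  + 199.128.0.0/10 (H4) depth=10
  lookup 199.129.171.247: bits 110001111000000 walk d0:H4→d1:H0→d2:-→d3:-→d4:-→d5:-→d6:-→d7:-→d8:-→d9:-→d10:H4→d11:-→d12:-→d13:-→d14:-→d15:- -> H4
  + 226.10.105.162/32 (H0) depth=32
  + 192.0.0.0/4 (H4) depth=4
  + 192.0.0.0/2 (H3) depth=2
  lookup 226.10.105.162: bits 11100010000010100110100110100010 walk d0:H4→d1:H0→d2:H3→d3:H0→d4:-→d5:-→d6:-→d7:-→d8:-→d9:-→d10:-→d11:-→d12:-→d13:-→d14:-→d15:-→d16:-→d17:-→d18:-→d19:-→d20:H2→d21:-→d22:-→d23:-→d24:-→d25:-→d26:-→d27:-→d28:H3→d29:-→d30:-→d31:-→d32:H0 -> H0
  lookup 199.128.228.146: bits 11000111100000001110010 walk d0:H4→d1:H0→d2:H3→d3:-→d4:H4→d5:-→d6:-→d7:-→d8:-→d9:-→d10:H4→d11:-→d12:-→d13:-→d14:-→d15:-→d16:-→d17:-→d18:-→d19:-→d20:-→d21:-→d22:-→d23:H2 -> H2
  + 199.128.0.0/16 (H4) depth=16
  - 226.10.96.0/20 clear@20
  + 226.10.105.0/24 (H1) depth=24
  + 226.10.0.0/16 (H0) depth=16
  + 199.128.228.240/28 (H2) depth=28
  - 199.128.0.0/16 clear@16
  + 199.128.228.242/32 (H1) depth=32
  lookup 199.128.228.242: bits 11000111100000001110010011110010 walk d0:H4→d1:H0→d2:H3→d3:-→d4:H4→d5:-→d6:-→d7:-→d8:-→d9:-→d10:H4→d11:-→d12:-→d13:-→d14:-→d15:-→d16:-→d17:-→d18:-→d19:-→d20:-→d21:-→d22:-→d23:H2→d24:-→d25:-→d26:-→d27:-→d28:H2→d29:-→d30:-→d31:-→d32:H1 -> H1

== LOOKUPS ==
["H4","H0","H0","H4","H0","H2","H1"]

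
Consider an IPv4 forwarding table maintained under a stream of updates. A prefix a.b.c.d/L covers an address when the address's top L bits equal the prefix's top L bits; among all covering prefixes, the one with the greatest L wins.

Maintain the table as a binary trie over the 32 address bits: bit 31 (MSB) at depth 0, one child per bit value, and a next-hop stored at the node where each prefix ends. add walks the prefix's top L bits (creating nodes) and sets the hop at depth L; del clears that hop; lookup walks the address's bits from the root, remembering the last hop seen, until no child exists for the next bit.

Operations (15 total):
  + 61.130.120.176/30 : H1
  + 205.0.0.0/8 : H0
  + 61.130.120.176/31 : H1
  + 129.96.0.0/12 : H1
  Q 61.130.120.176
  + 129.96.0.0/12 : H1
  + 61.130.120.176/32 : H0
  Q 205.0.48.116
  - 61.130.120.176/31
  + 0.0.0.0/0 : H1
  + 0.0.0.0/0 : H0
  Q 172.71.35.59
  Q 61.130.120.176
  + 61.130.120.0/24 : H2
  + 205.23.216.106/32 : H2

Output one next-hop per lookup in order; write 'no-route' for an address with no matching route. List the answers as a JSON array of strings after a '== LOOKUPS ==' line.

Trace:
  + 61.130.120.176/30 (H1) depth=30
  + 205.0.0.0/8 (H0) depth=8
  + 61.130.120.176/31 (H1) depth=31
  + 129.96.0.0/12 (H1) depth=12
  ? 61.130.120.176  path d0:-→d1:-→d2:-→d3:-→d4:-→d5:-→d6:-→d7:-→d8:-→d9:-→d10:-→d11:-→d12:-→d13:-→d14:-→d15:-→d16:-→d17:-→d18:-→d19:-→d20:-→d21:-→d22:-→d23:-→d24:-→d25:-→d26:-→d27:-→d28:-→d29:-→d30:H1→d31:H1  best=H1
  + 129.96.0.0/12 (H1) depth=12
  + 61.130.120.176/32 (H0) depth=32
  ? 205.0.48.116  path d0:-→d1:-→d2:-→d3:-→d4:-→d5:-→d6:-→d7:-→d8:H0  best=H0
  - 61.130.120.176/31 clear@31
  + 0.0.0.0/0 (H1) depth=0
  + 0.0.0.0/0 (H0) depth=0
  ? 172.71.35.59  path d0:H0→d1:-→d2:-  best=H0
  ? 61.130.120.176  path d0:H0→d1:-→d2:-→d3:-→d4:-→d5:-→d6:-→d7:-→d8:-→d9:-→d10:-→d11:-→d12:-→d13:-→d14:-→d15:-→d16:-→d17:-→d18:-→d19:-→d20:-→d21:-→d22:-→d23:-→d24:-→d25:-→d26:-→d27:-→d28:-→d29:-→d30:H1→d31:-→d32:H0  best=H0
  + 61.130.120.0/24 (H2) depth=24
  + 205.23.216.106/32 (H2) depth=32

== LOOKUPS ==
["H1","H0","H0","H0"]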